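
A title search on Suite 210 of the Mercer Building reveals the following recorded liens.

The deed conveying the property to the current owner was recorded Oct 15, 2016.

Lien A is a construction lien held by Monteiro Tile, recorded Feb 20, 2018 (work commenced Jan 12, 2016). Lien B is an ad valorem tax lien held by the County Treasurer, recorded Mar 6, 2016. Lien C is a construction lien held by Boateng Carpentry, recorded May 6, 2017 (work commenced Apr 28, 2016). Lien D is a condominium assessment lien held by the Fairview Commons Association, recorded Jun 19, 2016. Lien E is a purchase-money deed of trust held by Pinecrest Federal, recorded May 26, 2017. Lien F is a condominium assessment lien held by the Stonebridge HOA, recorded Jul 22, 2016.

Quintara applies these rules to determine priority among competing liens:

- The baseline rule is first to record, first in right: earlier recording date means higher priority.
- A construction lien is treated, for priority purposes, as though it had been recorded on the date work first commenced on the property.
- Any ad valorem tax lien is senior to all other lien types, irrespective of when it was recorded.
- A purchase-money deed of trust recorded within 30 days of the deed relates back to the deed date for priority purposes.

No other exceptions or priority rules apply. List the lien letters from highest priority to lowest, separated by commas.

B, A, C, D, F, E

Effective dates: A is treated as recorded Jan 12, 2016, the work-commencement date; C relates back to Apr 28, 2016 (work commenced); E was recorded 223 days after the deed, outside the 30-day window, so it keeps its recording date.
B, as an ad valorem tax lien, has superpriority and ranks first.
Ordering the rest by effective date: A (Jan 12, 2016), C (Apr 28, 2016), D (Jun 19, 2016), F (Jul 22, 2016), E (May 26, 2017).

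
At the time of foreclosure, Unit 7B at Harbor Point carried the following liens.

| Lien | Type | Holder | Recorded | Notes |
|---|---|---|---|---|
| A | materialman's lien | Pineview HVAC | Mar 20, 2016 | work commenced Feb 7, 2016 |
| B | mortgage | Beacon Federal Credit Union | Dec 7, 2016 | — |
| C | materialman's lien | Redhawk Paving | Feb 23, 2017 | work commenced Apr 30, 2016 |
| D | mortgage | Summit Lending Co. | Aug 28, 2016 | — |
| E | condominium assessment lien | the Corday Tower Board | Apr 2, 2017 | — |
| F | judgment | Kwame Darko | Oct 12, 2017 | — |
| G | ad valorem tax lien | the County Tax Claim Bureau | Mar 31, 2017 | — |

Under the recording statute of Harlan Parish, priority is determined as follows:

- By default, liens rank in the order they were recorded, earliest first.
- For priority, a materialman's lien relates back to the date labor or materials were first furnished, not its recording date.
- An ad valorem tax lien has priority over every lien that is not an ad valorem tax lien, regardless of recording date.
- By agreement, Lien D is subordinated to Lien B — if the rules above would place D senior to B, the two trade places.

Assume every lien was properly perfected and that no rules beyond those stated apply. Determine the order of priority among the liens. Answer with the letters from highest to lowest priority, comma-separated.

First, effective dates: A's effective date is Feb 7, 2016, when work began; C is treated as recorded Apr 30, 2016, the work-commencement date.
G, as an ad valorem tax lien, has superpriority and ranks first.
Ordering the rest by effective date: A (Feb 7, 2016), C (Apr 30, 2016), D (Aug 28, 2016), B (Dec 7, 2016), E (Apr 2, 2017), F (Oct 12, 2017).
D is senior to B before the subordination, so the two trade places.

G, A, C, B, D, E, F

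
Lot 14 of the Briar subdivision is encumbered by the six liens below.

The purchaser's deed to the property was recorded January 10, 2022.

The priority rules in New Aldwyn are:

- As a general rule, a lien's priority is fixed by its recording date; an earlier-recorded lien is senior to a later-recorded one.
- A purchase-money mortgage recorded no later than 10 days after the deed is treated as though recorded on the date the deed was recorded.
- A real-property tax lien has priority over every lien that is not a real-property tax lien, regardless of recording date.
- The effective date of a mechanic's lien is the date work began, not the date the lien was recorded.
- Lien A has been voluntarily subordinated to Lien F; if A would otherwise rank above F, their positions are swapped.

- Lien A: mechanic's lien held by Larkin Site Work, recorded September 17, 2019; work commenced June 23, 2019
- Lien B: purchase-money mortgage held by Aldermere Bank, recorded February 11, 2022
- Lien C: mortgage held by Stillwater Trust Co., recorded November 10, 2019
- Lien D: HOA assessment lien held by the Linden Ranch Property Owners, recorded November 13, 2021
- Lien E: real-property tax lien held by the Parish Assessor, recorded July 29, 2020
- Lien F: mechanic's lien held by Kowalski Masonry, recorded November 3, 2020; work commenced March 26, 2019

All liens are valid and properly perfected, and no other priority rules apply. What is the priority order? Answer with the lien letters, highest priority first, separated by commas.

Adjusting effective dates: A is treated as recorded June 23, 2019, the work-commencement date; B was recorded 32 days after the deed, outside the 10-day window, so it keeps its recording date; F is treated as recorded March 26, 2019, the work-commencement date.
As a real-property tax lien, E is senior to every other lien.
Remaining liens by effective date: F (March 26, 2019), A (June 23, 2019), C (November 10, 2019), D (November 13, 2021), B (February 11, 2022).
A is already junior to F, so the subordination agreement changes nothing.

E, F, A, C, D, B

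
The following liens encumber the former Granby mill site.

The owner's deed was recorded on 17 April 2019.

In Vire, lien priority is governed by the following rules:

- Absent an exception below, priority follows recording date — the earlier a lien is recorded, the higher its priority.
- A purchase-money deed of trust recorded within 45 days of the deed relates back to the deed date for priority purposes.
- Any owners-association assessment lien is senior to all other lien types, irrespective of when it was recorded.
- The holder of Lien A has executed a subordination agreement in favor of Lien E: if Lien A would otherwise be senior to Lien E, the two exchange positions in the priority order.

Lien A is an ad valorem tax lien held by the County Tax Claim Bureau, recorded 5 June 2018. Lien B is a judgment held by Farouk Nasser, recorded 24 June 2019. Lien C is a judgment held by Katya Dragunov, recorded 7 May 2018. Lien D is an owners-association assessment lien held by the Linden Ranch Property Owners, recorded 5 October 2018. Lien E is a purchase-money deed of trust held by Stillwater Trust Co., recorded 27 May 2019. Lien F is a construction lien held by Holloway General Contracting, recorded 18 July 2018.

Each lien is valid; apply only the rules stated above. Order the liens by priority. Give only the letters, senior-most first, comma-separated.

Adjusting effective dates: E relates back to the deed date 17 April 2019.
As an owners-association assessment lien, D is senior to every other lien.
Among the remaining liens, by effective date: C (7 May 2018), A (5 June 2018), F (18 July 2018), E (17 April 2019), B (24 June 2019).
The subordination applies — A was senior to E — so A and E swap.

D, C, E, F, A, B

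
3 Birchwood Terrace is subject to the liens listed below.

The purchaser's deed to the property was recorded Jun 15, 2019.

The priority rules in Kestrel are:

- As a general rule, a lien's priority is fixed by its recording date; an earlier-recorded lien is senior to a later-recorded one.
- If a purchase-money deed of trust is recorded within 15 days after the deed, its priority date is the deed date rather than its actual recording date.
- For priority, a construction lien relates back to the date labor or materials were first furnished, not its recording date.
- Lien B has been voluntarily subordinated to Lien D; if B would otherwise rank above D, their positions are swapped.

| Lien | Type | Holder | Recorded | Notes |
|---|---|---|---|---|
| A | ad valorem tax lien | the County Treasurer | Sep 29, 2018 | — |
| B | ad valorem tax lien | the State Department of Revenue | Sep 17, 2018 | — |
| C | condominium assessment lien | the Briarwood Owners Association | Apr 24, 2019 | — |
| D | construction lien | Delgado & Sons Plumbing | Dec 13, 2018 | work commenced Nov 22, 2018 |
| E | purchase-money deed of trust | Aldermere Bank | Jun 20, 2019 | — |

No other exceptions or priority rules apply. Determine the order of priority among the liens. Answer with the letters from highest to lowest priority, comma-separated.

First, effective dates: D is treated as recorded Nov 22, 2018, the work-commencement date; E was recorded within the 15-day window, so its effective date is the deed date Jun 15, 2019.
Sorted by effective date: B (Sep 17, 2018), A (Sep 29, 2018), D (Nov 22, 2018), C (Apr 24, 2019), E (Jun 15, 2019).
The subordination applies — B was senior to D — so B and D swap.

D, A, B, C, E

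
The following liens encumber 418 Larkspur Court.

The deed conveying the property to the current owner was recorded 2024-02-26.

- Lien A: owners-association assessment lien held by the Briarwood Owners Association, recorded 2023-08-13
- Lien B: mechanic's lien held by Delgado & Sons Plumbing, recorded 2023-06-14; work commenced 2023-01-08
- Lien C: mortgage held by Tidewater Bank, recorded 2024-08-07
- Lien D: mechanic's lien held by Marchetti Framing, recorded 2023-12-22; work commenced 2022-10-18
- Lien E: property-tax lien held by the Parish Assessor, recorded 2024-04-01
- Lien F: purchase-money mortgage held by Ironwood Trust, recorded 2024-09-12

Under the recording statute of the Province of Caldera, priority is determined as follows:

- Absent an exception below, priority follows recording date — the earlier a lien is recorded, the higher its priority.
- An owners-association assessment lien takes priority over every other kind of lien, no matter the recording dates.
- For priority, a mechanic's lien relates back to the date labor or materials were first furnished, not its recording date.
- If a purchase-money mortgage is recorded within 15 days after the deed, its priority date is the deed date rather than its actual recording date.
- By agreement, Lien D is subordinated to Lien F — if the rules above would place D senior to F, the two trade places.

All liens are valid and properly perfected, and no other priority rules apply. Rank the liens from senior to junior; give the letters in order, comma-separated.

A, F, B, E, C, D

First, effective dates: B's effective date is 2023-01-08, when work began; D's effective date is 2022-10-18, when work began; F was recorded 199 days after the deed — beyond 15 days — so no relation-back applies.
A is an owners-association assessment lien and takes priority over every other lien.
Among the remaining liens, by effective date: D (2022-10-18), B (2023-01-08), E (2024-04-01), C (2024-08-07), F (2024-09-12).
D is senior to F before the subordination, so the two trade places.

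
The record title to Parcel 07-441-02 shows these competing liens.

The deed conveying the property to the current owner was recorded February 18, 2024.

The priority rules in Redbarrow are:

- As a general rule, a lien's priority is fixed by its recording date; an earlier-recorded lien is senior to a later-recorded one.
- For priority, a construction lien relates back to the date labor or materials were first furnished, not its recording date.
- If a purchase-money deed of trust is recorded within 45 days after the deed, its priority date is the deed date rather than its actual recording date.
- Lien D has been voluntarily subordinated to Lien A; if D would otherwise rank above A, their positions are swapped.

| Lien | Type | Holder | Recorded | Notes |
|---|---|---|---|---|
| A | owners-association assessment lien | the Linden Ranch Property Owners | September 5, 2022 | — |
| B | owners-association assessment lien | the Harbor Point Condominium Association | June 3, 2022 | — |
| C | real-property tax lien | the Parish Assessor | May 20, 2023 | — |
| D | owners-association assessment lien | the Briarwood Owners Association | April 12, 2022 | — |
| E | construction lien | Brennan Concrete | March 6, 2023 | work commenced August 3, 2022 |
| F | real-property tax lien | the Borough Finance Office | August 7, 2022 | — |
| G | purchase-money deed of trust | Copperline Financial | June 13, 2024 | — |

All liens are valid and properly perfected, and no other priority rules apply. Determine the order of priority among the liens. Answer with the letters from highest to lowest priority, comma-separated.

Effective dates: E relates back to August 3, 2022 (work commenced); G missed the 45-day window (116 days after the deed), so its recording date stands.
By effective date, earliest first: D (April 12, 2022), B (June 3, 2022), E (August 3, 2022), F (August 7, 2022), A (September 5, 2022), C (May 20, 2023), G (June 13, 2024).
Because D would otherwise rank above A, the subordination swaps them.

A, B, E, F, D, C, G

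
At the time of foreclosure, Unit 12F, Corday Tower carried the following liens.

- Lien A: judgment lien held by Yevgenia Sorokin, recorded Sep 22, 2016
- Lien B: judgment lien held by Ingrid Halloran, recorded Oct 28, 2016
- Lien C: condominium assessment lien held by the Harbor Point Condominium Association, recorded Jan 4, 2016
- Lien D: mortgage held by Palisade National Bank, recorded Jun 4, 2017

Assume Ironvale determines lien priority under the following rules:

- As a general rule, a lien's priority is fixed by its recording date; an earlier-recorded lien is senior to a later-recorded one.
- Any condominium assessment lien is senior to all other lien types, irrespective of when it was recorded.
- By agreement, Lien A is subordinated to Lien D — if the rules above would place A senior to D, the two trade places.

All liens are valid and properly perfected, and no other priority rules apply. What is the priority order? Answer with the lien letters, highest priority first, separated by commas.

C, D, B, A

C is a condominium assessment lien, so it outranks all other liens regardless of date.
Among the remaining liens, by effective date: A (Sep 22, 2016), B (Oct 28, 2016), D (Jun 4, 2017).
A is senior to D before the subordination, so the two trade places.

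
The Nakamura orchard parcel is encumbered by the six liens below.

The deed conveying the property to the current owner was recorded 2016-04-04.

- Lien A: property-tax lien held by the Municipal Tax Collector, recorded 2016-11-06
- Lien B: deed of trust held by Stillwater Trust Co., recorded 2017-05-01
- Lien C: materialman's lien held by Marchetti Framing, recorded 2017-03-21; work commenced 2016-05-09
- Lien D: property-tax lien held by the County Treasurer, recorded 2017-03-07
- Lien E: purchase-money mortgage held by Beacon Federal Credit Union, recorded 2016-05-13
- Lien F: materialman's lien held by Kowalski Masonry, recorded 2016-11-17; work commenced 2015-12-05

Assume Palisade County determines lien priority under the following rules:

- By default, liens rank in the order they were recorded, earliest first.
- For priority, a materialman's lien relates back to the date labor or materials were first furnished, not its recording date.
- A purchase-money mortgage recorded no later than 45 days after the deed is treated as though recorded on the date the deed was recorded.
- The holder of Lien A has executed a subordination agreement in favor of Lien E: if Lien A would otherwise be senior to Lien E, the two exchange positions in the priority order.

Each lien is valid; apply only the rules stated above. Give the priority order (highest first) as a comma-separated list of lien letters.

F, E, C, A, D, B

First, effective dates: C is treated as recorded 2016-05-09, the work-commencement date; E's effective date is the deed date, 2016-04-04; F relates back to 2015-12-05 (work commenced).
By effective date: F (2015-12-05), E (2016-04-04), C (2016-05-09), A (2016-11-06), D (2017-03-07), B (2017-05-01).
A already ranks below E; the subordination has no effect.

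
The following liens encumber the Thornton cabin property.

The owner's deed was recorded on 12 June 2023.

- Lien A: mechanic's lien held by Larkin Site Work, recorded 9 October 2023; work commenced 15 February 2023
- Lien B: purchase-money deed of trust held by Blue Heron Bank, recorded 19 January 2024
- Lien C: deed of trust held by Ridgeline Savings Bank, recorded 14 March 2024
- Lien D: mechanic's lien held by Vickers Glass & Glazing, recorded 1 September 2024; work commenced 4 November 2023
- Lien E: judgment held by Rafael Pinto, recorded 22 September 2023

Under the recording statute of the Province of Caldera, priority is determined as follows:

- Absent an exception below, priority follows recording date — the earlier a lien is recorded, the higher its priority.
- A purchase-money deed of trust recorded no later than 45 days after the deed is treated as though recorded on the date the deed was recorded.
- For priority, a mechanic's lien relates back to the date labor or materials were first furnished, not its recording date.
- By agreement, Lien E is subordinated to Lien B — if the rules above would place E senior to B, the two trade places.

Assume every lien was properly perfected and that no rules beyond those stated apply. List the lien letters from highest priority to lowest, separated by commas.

Effective dates: A is treated as recorded 15 February 2023, the work-commencement date; B was recorded 221 days after the deed, outside the 45-day window, so it keeps its recording date; D's effective date is 4 November 2023, when work began.
By effective date, earliest first: A (15 February 2023), E (22 September 2023), D (4 November 2023), B (19 January 2024), C (14 March 2024).
E would otherwise be senior to B, so under the subordination agreement E and B exchange positions.

A, B, D, E, C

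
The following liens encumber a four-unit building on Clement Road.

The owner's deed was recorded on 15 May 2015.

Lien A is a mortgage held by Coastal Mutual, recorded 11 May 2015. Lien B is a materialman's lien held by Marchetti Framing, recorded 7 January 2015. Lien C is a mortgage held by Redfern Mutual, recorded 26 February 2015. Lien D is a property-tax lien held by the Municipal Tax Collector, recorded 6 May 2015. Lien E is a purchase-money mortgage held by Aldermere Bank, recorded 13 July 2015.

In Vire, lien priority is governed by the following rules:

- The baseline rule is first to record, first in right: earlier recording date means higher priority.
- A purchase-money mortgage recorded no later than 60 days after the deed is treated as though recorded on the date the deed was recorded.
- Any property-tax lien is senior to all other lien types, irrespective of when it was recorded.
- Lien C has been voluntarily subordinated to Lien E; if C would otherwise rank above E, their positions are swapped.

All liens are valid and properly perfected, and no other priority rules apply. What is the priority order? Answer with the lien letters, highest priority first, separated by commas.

D, B, E, A, C

Effective dates after the stated exceptions: E was recorded within the 60-day window, so its effective date is the deed date 15 May 2015.
As a property-tax lien, D is senior to every other lien.
Among the remaining liens, by effective date: B (7 January 2015), C (26 February 2015), A (11 May 2015), E (15 May 2015).
Because C would otherwise rank above E, the subordination swaps them.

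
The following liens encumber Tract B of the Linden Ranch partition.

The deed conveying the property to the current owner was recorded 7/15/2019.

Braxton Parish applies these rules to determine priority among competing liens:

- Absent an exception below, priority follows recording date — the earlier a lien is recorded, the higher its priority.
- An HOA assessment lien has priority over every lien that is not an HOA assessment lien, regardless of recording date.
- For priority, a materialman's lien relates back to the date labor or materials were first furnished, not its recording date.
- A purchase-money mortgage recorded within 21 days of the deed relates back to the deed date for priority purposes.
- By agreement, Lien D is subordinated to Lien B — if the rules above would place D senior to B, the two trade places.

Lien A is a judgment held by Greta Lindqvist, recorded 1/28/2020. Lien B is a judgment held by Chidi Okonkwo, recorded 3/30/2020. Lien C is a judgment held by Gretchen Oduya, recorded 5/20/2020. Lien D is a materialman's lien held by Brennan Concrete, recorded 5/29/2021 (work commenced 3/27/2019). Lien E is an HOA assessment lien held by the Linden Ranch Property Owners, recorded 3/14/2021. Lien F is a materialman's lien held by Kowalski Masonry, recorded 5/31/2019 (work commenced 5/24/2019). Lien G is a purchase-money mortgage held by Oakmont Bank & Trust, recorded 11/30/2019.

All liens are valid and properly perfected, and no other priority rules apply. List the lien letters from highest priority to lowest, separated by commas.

Effective dates: D's effective date is 3/27/2019, when work began; F relates back to 5/24/2019 (work commenced); G was recorded 138 days after the deed — beyond 21 days — so no relation-back applies.
E is an HOA assessment lien and takes priority over every other lien.
The other liens, earliest effective date first: D (3/27/2019), F (5/24/2019), G (11/30/2019), A (1/28/2020), B (3/30/2020), C (5/20/2020).
Because D would otherwise rank above B, the subordination swaps them.

E, B, F, G, A, D, C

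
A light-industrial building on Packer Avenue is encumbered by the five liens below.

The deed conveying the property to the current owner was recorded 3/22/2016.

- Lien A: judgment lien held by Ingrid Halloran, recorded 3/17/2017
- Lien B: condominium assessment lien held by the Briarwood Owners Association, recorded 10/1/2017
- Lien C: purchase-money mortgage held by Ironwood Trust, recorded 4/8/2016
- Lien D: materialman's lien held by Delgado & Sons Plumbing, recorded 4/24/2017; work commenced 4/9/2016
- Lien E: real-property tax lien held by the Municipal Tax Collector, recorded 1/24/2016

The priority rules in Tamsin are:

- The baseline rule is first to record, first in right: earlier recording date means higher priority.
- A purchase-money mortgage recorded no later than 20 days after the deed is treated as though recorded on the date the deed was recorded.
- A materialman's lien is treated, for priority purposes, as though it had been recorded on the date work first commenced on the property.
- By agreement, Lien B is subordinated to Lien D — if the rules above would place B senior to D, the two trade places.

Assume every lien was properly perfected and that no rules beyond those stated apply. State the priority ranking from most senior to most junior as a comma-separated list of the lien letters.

E, C, D, A, B

Adjusting effective dates: C relates back to the deed date 3/22/2016; D relates back to 4/9/2016 (work commenced).
By effective date: E (1/24/2016), C (3/22/2016), D (4/9/2016), A (3/17/2017), B (10/1/2017).
Since B is not senior to D, the subordination leaves the order unchanged.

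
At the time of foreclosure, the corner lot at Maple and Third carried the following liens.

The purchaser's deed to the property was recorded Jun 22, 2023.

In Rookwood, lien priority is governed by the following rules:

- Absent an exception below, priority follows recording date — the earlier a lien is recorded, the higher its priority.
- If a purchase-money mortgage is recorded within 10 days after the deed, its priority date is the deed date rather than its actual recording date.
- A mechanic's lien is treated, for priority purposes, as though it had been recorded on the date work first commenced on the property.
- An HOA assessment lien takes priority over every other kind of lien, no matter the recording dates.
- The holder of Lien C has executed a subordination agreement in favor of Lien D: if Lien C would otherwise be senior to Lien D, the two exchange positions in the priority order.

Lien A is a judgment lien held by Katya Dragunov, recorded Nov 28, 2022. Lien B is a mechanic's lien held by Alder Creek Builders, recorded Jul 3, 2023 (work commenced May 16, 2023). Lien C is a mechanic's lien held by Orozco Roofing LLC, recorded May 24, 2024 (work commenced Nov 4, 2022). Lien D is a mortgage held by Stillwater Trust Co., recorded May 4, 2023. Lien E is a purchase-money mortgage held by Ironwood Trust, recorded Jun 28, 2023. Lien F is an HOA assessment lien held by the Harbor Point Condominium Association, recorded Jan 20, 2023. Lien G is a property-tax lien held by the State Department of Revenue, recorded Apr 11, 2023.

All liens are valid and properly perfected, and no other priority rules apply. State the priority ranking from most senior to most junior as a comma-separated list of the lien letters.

F, D, A, G, C, B, E

First, effective dates: B is treated as recorded May 16, 2023, the work-commencement date; C relates back to Nov 4, 2022 (work commenced); E relates back to the deed date Jun 22, 2023.
F is an HOA assessment lien and takes priority over every other lien.
Remaining liens by effective date: C (Nov 4, 2022), A (Nov 28, 2022), G (Apr 11, 2023), D (May 4, 2023), B (May 16, 2023), E (Jun 22, 2023).
C is senior to D before the subordination, so the two trade places.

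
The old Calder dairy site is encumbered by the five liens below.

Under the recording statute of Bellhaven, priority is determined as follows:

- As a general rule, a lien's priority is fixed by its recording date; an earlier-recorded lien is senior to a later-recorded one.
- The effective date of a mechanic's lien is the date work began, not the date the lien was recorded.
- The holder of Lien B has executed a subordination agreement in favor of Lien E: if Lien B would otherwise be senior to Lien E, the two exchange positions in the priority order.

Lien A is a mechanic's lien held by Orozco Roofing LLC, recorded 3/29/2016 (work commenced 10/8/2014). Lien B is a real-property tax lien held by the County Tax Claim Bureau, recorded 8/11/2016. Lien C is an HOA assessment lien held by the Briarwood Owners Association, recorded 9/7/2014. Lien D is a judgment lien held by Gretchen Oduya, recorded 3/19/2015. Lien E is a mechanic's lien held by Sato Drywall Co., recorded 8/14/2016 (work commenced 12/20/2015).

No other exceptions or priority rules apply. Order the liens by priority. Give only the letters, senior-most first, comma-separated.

First, effective dates: A's effective date is 10/8/2014, when work began; E relates back to 12/20/2015 (work commenced).
Sorted by effective date: C (9/7/2014), A (10/8/2014), D (3/19/2015), E (12/20/2015), B (8/11/2016).
B is already junior to E, so the subordination agreement changes nothing.

C, A, D, E, B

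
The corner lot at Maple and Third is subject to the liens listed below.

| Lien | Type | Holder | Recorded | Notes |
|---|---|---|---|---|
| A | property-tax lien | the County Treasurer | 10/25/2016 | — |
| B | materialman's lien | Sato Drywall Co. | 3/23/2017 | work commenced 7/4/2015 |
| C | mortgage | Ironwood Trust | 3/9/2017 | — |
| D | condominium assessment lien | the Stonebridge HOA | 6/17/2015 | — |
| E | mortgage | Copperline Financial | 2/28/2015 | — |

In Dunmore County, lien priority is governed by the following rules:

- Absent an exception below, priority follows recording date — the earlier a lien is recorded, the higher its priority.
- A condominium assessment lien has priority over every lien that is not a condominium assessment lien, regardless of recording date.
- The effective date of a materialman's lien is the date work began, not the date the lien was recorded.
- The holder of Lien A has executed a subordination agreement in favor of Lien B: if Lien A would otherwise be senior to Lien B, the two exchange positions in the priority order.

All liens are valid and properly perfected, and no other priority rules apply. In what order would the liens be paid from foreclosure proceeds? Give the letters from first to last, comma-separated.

Adjusting effective dates: B's effective date is 7/4/2015, when work began.
D is a condominium assessment lien and takes priority over every other lien.
Remaining liens by effective date: E (2/28/2015), B (7/4/2015), A (10/25/2016), C (3/9/2017).
A is already junior to B, so the subordination agreement changes nothing.

D, E, B, A, C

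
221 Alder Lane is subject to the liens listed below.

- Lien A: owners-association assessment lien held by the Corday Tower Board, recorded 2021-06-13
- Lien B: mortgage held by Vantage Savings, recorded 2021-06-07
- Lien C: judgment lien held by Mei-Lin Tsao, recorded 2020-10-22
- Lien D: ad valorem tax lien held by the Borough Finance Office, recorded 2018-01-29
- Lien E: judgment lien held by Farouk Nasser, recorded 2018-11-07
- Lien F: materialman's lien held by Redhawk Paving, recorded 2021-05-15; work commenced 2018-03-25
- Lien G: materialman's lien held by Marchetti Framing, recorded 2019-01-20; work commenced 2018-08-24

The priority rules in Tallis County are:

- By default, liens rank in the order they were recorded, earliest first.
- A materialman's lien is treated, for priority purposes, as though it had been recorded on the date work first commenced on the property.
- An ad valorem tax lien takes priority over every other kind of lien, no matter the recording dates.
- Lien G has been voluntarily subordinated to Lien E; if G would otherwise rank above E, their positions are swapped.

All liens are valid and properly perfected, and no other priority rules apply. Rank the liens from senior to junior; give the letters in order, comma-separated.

Adjusting effective dates: F's effective date is 2018-03-25, when work began; G relates back to 2018-08-24 (work commenced).
D is an ad valorem tax lien and takes priority over every other lien.
Among the remaining liens, by effective date: F (2018-03-25), G (2018-08-24), E (2018-11-07), C (2020-10-22), B (2021-06-07), A (2021-06-13).
G is senior to E before the subordination, so the two trade places.

D, F, E, G, C, B, A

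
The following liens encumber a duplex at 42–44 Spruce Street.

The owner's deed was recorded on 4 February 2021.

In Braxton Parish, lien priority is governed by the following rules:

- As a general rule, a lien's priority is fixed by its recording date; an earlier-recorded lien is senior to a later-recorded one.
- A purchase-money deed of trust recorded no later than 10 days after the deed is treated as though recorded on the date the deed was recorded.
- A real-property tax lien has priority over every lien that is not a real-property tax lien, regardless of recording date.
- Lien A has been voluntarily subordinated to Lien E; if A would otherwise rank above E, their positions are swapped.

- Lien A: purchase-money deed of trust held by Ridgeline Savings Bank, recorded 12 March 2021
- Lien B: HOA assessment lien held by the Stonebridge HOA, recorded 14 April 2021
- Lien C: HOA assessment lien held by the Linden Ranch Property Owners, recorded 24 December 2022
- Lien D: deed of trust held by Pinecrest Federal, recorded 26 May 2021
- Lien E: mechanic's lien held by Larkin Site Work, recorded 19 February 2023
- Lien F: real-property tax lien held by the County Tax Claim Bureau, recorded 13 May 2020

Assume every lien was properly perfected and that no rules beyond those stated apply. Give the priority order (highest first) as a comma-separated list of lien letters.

First, effective dates: A was recorded 36 days after the deed, outside the 10-day window, so it keeps its recording date.
F, as a real-property tax lien, has superpriority and ranks first.
Among the remaining liens, by effective date: A (12 March 2021), B (14 April 2021), D (26 May 2021), C (24 December 2022), E (19 February 2023).
A is senior to E before the subordination, so the two trade places.

F, E, B, D, C, A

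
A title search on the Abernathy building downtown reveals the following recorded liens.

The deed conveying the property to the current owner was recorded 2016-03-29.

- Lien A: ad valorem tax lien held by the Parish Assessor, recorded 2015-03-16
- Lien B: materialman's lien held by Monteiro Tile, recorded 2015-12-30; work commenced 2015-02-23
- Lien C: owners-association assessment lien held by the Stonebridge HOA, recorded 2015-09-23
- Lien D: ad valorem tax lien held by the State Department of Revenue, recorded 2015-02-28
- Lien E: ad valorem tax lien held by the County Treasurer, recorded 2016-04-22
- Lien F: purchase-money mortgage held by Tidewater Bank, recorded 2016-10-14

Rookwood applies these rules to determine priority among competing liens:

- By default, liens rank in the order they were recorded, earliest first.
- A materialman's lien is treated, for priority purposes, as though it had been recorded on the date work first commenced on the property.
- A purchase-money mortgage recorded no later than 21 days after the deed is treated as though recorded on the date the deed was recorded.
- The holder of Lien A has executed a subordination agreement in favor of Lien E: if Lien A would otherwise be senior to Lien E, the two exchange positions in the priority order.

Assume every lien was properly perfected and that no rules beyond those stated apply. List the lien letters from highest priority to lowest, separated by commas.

B, D, E, C, A, F

Effective dates: B's effective date is 2015-02-23, when work began; F was recorded 199 days after the deed, outside the 21-day window, so it keeps its recording date.
By effective date, earliest first: B (2015-02-23), D (2015-02-28), A (2015-03-16), C (2015-09-23), E (2016-04-22), F (2016-10-14).
The subordination applies — A was senior to E — so A and E swap.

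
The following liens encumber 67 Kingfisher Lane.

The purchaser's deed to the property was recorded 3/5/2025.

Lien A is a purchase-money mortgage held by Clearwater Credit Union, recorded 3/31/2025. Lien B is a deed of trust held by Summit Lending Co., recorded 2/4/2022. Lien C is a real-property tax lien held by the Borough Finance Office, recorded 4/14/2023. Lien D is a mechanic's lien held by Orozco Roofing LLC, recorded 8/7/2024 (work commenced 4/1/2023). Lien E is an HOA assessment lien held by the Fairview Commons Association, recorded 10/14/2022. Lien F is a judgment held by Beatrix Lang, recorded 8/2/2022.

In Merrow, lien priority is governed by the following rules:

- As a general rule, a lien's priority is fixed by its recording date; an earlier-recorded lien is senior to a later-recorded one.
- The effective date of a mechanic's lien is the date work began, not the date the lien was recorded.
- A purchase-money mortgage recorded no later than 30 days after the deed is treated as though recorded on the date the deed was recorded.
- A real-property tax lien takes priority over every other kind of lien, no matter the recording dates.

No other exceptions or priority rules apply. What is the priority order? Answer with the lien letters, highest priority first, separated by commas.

Adjusting effective dates: A's effective date is the deed date, 3/5/2025; D is treated as recorded 4/1/2023, the work-commencement date.
As a real-property tax lien, C is senior to every other lien.
Remaining liens by effective date: B (2/4/2022), F (8/2/2022), E (10/14/2022), D (4/1/2023), A (3/5/2025).

C, B, F, E, D, A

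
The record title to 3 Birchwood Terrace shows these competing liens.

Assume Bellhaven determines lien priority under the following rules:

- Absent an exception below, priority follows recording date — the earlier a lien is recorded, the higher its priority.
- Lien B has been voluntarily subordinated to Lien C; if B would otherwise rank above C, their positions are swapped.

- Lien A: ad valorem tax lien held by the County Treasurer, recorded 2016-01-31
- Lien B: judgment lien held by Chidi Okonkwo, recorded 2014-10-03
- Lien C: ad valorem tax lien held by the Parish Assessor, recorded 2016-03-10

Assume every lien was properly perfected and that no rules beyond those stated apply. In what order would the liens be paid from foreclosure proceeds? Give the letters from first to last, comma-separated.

Ordering by effective date: B (2014-10-03), A (2016-01-31), C (2016-03-10).
B would otherwise be senior to C, so under the subordination agreement B and C exchange positions.

C, A, B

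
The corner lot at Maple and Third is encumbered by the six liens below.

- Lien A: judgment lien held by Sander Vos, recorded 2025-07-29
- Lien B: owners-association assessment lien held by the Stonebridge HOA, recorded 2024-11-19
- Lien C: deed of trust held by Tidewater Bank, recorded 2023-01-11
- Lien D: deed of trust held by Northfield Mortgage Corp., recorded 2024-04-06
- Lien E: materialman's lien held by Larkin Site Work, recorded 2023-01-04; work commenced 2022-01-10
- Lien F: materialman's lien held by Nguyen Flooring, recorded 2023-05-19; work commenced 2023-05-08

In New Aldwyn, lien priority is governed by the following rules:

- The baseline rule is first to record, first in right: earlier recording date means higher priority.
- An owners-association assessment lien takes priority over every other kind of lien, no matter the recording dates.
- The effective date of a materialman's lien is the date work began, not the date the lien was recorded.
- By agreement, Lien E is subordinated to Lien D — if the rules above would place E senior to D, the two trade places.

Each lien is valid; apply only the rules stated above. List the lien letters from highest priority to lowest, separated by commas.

B, D, C, F, E, A

Adjusting effective dates: E is treated as recorded 2022-01-10, the work-commencement date; F relates back to 2023-05-08 (work commenced).
B, as an owners-association assessment lien, has superpriority and ranks first.
Among the remaining liens, by effective date: E (2022-01-10), C (2023-01-11), F (2023-05-08), D (2024-04-06), A (2025-07-29).
Because E would otherwise rank above D, the subordination swaps them.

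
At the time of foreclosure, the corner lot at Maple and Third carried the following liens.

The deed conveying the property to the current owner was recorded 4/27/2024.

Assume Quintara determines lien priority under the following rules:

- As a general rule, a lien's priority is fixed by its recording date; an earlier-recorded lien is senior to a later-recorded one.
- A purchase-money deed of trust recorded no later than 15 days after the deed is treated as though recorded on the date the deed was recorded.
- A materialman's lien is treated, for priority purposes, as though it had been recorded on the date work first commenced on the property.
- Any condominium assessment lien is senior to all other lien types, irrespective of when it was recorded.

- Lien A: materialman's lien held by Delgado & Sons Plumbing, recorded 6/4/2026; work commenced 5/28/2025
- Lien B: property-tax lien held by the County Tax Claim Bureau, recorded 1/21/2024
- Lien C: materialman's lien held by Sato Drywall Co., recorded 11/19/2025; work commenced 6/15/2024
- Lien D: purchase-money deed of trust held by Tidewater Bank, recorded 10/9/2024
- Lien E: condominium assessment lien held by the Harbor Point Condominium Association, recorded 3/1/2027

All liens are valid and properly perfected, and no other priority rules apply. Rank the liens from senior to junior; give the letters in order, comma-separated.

E, B, C, D, A

Effective dates: A's effective date is 5/28/2025, when work began; C relates back to 6/15/2024 (work commenced); D was recorded 165 days after the deed — beyond 15 days — so no relation-back applies.
E is a condominium assessment lien and takes priority over every other lien.
Remaining liens by effective date: B (1/21/2024), C (6/15/2024), D (10/9/2024), A (5/28/2025).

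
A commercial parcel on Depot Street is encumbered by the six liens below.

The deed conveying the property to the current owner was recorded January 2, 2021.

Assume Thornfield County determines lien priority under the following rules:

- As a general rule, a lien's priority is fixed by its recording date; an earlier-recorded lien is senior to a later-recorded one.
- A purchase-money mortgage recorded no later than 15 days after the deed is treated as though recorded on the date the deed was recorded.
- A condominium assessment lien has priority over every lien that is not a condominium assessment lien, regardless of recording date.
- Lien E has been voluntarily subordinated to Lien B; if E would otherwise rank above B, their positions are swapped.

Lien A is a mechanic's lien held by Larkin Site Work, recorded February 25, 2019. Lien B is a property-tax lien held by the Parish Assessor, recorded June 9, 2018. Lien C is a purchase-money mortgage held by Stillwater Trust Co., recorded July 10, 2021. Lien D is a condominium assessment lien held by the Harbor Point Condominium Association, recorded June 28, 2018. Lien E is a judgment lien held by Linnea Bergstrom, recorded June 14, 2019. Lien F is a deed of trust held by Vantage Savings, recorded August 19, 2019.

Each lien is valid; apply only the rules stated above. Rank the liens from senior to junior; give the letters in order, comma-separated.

D, B, A, E, F, C

First, effective dates: C was recorded 189 days after the deed — beyond 15 days — so no relation-back applies.
D is a condominium assessment lien and takes priority over every other lien.
Remaining liens by effective date: B (June 9, 2018), A (February 25, 2019), E (June 14, 2019), F (August 19, 2019), C (July 10, 2021).
Since E is not senior to B, the subordination leaves the order unchanged.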